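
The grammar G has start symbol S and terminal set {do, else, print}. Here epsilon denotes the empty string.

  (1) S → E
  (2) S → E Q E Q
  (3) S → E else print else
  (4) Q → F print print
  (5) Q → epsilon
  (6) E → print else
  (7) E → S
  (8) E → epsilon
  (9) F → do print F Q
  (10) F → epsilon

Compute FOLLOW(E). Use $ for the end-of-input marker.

{$, do, else, print}

FIRST(F) = {epsilon, do}
FIRST(Q) = {epsilon, do, print}  (via F print print)
FIRST(S) = {epsilon, do, else, print}  (via E, E Q E Q, E else print else)
FIRST(E) = {epsilon, do, else, print}  (via S)
FOLLOW(S) includes $ since S is the start symbol.
FOLLOW(F): in Q→F print print, F is followed by print print with FIRST {print}; in F→do print F Q, F is followed by Q with FIRST {epsilon, do, print}; in F→do print F Q, the suffix after F is nullable (adds nothing new). Thus FOLLOW(F) = {do, print}.
FOLLOW(S): in E→S, the suffix after S is empty, so FOLLOW(S) ⊇ FOLLOW(E) = {$, do, else, print}. Thus FOLLOW(S) = {$, do, else, print}.
FOLLOW(Q): in S→E Q E Q (occurrence 1), Q is followed by E Q with FIRST {epsilon, do, else, print}; in S→E Q E Q (occurrence 1), the suffix after Q is nullable, so FOLLOW(Q) ⊇ FOLLOW(S) = {$, do, else, print}; in S→E Q E Q (occurrence 2), the suffix after Q is empty, so FOLLOW(Q) ⊇ FOLLOW(S) = {$, do, else, print}; in F→do print F Q, the suffix after Q is empty, so FOLLOW(Q) ⊇ FOLLOW(F) = {do, print}. Thus FOLLOW(Q) = {$, do, else, print}.
FOLLOW(E): in S→E, the suffix after E is empty, so FOLLOW(E) ⊇ FOLLOW(S) = {$, do, else, print}; in S→E Q E Q (occurrence 1), E is followed by Q E Q with FIRST {epsilon, do, else, print}; in S→E Q E Q (occurrence 1), the suffix after E is nullable, so FOLLOW(E) ⊇ FOLLOW(S) = {$, do, else, print}; in S→E Q E Q (occurrence 2), E is followed by Q with FIRST {epsilon, do, print}; in S→E Q E Q (occurrence 2), the suffix after E is nullable, so FOLLOW(E) ⊇ FOLLOW(S) = {$, do, else, print}; in S→E else print else, E is followed by else print else with FIRST {else}. Thus FOLLOW(E) = {$, do, else, print}.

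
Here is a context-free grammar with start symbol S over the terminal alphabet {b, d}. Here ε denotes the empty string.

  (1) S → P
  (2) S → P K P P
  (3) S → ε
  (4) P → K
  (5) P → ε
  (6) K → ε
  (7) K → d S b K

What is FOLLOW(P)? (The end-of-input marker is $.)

{$, b, d}

FIRST(K): from K→ε we get {ε}; from K→d S b K we get {d}. So FIRST(K) = {ε, d}.
FIRST(P): from P→K we get {ε, d}; from P→ε we get {ε}. So FIRST(P) = {ε, d}.
FIRST(S): from S→P we get {ε, d}; from S→P K P P we get {ε, d}; from S→ε we get {ε}. So FIRST(S) = {ε, d}.
FOLLOW(S) includes $ since S is the start symbol.
FOLLOW(S): in K→d S b K, S is followed by b K with FIRST {b}. Thus FOLLOW(S) = {$, b}.
FOLLOW(P): in S→P, the suffix after P is empty, so FOLLOW(P) ⊇ FOLLOW(S) = {$, b}; in S→P K P P (occurrence 1), P is followed by K P P with FIRST {ε, d}; in S→P K P P (occurrence 1), the suffix after P is nullable, so FOLLOW(P) ⊇ FOLLOW(S) = {$, b}; in S→P K P P (occurrence 2), P is followed by P with FIRST {ε, d}; in S→P K P P (occurrence 2), the suffix after P is nullable, so FOLLOW(P) ⊇ FOLLOW(S) = {$, b}; in S→P K P P (occurrence 3), the suffix after P is empty, so FOLLOW(P) ⊇ FOLLOW(S) = {$, b}. Thus FOLLOW(P) = {$, b, d}.
FOLLOW(K): in S→P K P P, K is followed by P P with FIRST {ε, d}; in S→P K P P, the suffix after K is nullable, so FOLLOW(K) ⊇ FOLLOW(S) = {$, b}; in P→K, the suffix after K is empty, so FOLLOW(K) ⊇ FOLLOW(P) = {$, b, d}; in K→d S b K, the suffix after K is empty (adds nothing new). Thus FOLLOW(K) = {$, b, d}.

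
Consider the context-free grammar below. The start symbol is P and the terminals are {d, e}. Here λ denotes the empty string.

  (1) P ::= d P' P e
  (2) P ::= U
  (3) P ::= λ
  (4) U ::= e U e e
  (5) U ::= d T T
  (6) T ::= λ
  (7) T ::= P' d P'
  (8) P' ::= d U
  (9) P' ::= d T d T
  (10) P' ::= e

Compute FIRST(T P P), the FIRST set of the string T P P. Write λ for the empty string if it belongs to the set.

FIRST(U) = {d, e}
FIRST(P') = {d, e}
FIRST(P) = {λ, d, e}  (via U)
FIRST(T) = {λ, d, e}  (via P' d P')
FIRST(T P P): take FIRST of each symbol in turn, carrying on past any symbol whose FIRST contains λ; result {λ, d, e}.

{λ, d, e}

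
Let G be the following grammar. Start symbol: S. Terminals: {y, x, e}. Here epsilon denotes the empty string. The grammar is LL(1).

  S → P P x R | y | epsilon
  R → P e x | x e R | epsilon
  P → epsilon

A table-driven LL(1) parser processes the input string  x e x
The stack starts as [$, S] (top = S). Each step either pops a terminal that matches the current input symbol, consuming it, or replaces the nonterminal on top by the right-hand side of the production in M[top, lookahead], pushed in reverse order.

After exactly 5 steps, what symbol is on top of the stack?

P

     Stack      Input    Action
  1  $ S        x e x $  expand S → P P x R
  2  $ R x P P  x e x $  expand P → epsilon
  3  $ R x P    x e x $  expand P → epsilon
  4  $ R x      x e x $  match x
  5  $ R        e x $    expand R → P e x
Stack after step 5: $ x e P (top = P).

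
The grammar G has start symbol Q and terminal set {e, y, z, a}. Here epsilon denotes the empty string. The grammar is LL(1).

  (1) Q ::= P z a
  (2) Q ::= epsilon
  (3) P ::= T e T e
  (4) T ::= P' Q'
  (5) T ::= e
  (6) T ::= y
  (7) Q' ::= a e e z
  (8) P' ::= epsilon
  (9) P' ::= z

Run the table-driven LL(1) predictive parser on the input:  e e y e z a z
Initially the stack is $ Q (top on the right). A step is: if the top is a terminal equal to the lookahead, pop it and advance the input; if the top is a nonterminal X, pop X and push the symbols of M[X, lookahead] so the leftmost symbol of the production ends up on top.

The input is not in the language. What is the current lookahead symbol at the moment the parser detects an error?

step 1: stack=$ Q  input=e e y e z a z $  — expand Q ::= P z a
step 2: stack=$ a z P  input=e e y e z a z $  — expand P ::= T e T e
step 3: stack=$ a z e T e T  input=e e y e z a z $  — expand T ::= e
step 4: stack=$ a z e T e e  input=e e y e z a z $  — match e
step 5: stack=$ a z e T e  input=e y e z a z $  — match e
step 6: stack=$ a z e T  input=y e z a z $  — expand T ::= y
step 7: stack=$ a z e y  input=y e z a z $  — match y
step 8: stack=$ a z e  input=e z a z $  — match e
step 9: stack=$ a z  input=z a z $  — match z
step 10: stack=$ a  input=a z $  — match a
step 11: stack=$  input=z $  — error: stack empty but input remains

z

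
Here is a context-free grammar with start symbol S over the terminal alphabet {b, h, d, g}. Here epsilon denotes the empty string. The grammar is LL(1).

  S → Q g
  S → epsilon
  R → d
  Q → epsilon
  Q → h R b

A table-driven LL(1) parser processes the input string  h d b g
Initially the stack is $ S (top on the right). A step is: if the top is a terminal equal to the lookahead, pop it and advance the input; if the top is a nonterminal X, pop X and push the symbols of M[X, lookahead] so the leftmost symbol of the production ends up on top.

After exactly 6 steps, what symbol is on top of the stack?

g

step 1: stack=$ S  input=h d b g $  — expand S → Q g
step 2: stack=$ g Q  input=h d b g $  — expand Q → h R b
step 3: stack=$ g b R h  input=h d b g $  — match h
step 4: stack=$ g b R  input=d b g $  — expand R → d
step 5: stack=$ g b d  input=d b g $  — match d
step 6: stack=$ g b  input=b g $  — match b
Stack after step 6: $ g (top = g).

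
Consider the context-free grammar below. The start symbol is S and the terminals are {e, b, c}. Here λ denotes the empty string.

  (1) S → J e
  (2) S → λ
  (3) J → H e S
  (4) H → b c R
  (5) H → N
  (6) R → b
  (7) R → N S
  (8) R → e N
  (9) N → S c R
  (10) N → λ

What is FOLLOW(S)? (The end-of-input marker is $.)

FIRST(S) = {λ, b, c, e}  (via J e)
FIRST(N) = {λ, b, c, e}  (via S c R)
FIRST(H) = {λ, b, c, e}  (via N)
FIRST(R) = {λ, b, c, e}  (via N S)
FIRST(J) = {b, c, e}  (via H e S)
FOLLOW(S) includes $ since S is the start symbol.
FOLLOW(J): in S→J e, J is followed by e with FIRST {e}. Thus FOLLOW(J) = {e}.
FOLLOW(H): in J→H e S, H is followed by e S with FIRST {e}. Thus FOLLOW(H) = {e}.
FOLLOW(S): in J→H e S, the suffix after S is empty, so FOLLOW(S) ⊇ FOLLOW(J) = {e}; in R→N S, the suffix after S is empty, so FOLLOW(S) ⊇ FOLLOW(R) = {b, c, e}; in N→S c R, S is followed by c R with FIRST {c}. Thus FOLLOW(S) = {$, b, c, e}.
FOLLOW(R): in H→b c R, the suffix after R is empty, so FOLLOW(R) ⊇ FOLLOW(H) = {e}; in N→S c R, the suffix after R is empty, so FOLLOW(R) ⊇ FOLLOW(N) = {b, c, e}. Thus FOLLOW(R) = {b, c, e}.
FOLLOW(N): in H→N, the suffix after N is empty, so FOLLOW(N) ⊇ FOLLOW(H) = {e}; in R→N S, N is followed by S with FIRST {λ, b, c, e}; in R→N S, the suffix after N is nullable, so FOLLOW(N) ⊇ FOLLOW(R) = {b, c, e}; in R→e N, the suffix after N is empty, so FOLLOW(N) ⊇ FOLLOW(R) = {b, c, e}. Thus FOLLOW(N) = {b, c, e}.

{$, b, c, e}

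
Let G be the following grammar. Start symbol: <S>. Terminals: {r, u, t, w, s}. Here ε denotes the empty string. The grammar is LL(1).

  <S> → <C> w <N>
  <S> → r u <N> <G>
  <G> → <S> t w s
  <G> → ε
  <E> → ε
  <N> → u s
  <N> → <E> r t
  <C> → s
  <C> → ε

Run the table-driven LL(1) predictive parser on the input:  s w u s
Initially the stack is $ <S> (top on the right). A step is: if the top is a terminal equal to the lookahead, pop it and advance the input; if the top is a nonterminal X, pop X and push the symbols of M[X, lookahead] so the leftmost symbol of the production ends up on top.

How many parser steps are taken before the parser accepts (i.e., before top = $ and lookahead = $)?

     Stack        Input      Action
  1  $ <S>        s w u s $  expand <S> → <C> w <N>
  2  $ <N> w <C>  s w u s $  expand <C> → s
  3  $ <N> w s    s w u s $  match s
  4  $ <N> w      w u s $    match w
  5  $ <N>        u s $      expand <N> → u s
  6  $ s u        u s $      match u
  7  $ s          s $        match s
Accept reached after 7 steps.

7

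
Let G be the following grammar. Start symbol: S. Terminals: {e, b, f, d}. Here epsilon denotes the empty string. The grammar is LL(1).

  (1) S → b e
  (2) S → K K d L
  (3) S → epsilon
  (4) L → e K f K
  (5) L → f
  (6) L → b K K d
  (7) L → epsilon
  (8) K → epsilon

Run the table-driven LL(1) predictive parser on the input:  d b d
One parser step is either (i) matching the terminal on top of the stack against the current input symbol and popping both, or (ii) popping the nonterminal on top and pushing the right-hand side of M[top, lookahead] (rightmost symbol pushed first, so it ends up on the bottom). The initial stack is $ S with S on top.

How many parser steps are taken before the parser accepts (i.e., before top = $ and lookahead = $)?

step 1: stack=$ S  input=d b d $  — expand S → K K d L
step 2: stack=$ L d K K  input=d b d $  — expand K → epsilon
step 3: stack=$ L d K  input=d b d $  — expand K → epsilon
step 4: stack=$ L d  input=d b d $  — match d
step 5: stack=$ L  input=b d $  — expand L → b K K d
step 6: stack=$ d K K b  input=b d $  — match b
step 7: stack=$ d K K  input=d $  — expand K → epsilon
step 8: stack=$ d K  input=d $  — expand K → epsilon
step 9: stack=$ d  input=d $  — match d
Accept reached after 9 steps.

9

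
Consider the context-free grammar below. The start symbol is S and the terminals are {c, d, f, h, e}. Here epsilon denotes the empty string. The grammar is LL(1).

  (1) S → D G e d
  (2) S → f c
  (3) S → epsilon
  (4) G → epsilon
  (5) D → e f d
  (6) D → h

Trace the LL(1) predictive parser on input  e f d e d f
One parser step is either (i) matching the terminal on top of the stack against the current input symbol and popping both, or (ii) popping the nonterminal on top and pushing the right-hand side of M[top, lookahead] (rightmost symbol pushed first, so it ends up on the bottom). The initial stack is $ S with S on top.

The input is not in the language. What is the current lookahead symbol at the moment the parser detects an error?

step 1: stack=$ S  input=e f d e d f $  — expand S → D G e d
step 2: stack=$ d e G D  input=e f d e d f $  — expand D → e f d
step 3: stack=$ d e G d f e  input=e f d e d f $  — match e
step 4: stack=$ d e G d f  input=f d e d f $  — match f
step 5: stack=$ d e G d  input=d e d f $  — match d
step 6: stack=$ d e G  input=e d f $  — expand G → epsilon
step 7: stack=$ d e  input=e d f $  — match e
step 8: stack=$ d  input=d f $  — match d
step 9: stack=$  input=f $  — error: stack empty but input remains

f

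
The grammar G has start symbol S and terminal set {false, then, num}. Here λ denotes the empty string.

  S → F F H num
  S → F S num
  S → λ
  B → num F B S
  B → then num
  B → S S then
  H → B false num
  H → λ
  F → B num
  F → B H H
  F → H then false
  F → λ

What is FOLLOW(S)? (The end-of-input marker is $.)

FIRST(S): from S→F F H num we get {num, then}; from S→F S num we get {num, then}; from S→λ we get {λ}. So FIRST(S) = {λ, num, then}.
FIRST(B): from B→num F B S we get {num}; from B→then num we get {then}; from B→S S then we get {num, then}. So FIRST(B) = {num, then}.
FIRST(H): from H→B false num we get {num, then}; from H→λ we get {λ}. So FIRST(H) = {λ, num, then}.
FIRST(F): from F→B num we get {num, then}; from F→B H H we get {num, then}; from F→H then false we get {num, then}; from F→λ we get {λ}. So FIRST(F) = {λ, num, then}.
FOLLOW(S) includes $ since S is the start symbol.
FOLLOW(F): in S→F F H num (occurrence 1), F is followed by F H num with FIRST {num, then}; in S→F F H num (occurrence 2), F is followed by H num with FIRST {num, then}; in S→F S num, F is followed by S num with FIRST {num, then}; in B→num F B S, F is followed by B S with FIRST {num, then}. Thus FOLLOW(F) = {num, then}.
FOLLOW(B): in B→num F B S, B is followed by S with FIRST {λ, num, then}; in B→num F B S, the suffix after B is nullable (adds nothing new); in H→B false num, B is followed by false num with FIRST {false}; in F→B num, B is followed by num with FIRST {num}; in F→B H H, B is followed by H H with FIRST {λ, num, then}; in F→B H H, the suffix after B is nullable, so FOLLOW(B) ⊇ FOLLOW(F) = {num, then}. Thus FOLLOW(B) = {false, num, then}.
FOLLOW(S): in S→F S num, S is followed by num with FIRST {num}; in B→num F B S, the suffix after S is empty, so FOLLOW(S) ⊇ FOLLOW(B) = {false, num, then}; in B→S S then (occurrence 1), S is followed by S then with FIRST {num, then}; in B→S S then (occurrence 2), S is followed by then with FIRST {then}. Thus FOLLOW(S) = {$, false, num, then}.
FOLLOW(H): in S→F F H num, H is followed by num with FIRST {num}; in F→B H H (occurrence 1), H is followed by H with FIRST {λ, num, then}; in F→B H H (occurrence 1), the suffix after H is nullable, so FOLLOW(H) ⊇ FOLLOW(F) = {num, then}; in F→B H H (occurrence 2), the suffix after H is empty, so FOLLOW(H) ⊇ FOLLOW(F) = {num, then}; in F→H then false, H is followed by then false with FIRST {then}. Thus FOLLOW(H) = {num, then}.

{$, false, num, then}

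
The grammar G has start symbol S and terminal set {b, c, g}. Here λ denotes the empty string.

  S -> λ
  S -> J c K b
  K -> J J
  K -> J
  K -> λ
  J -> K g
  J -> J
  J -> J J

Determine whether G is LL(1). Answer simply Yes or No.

No

FIRST(S) = {λ, g}
FIRST(K) = {λ, g}
FIRST(J) = {g}
FOLLOW(S) = {$}
FOLLOW(K) = {b, g}
FOLLOW(J) = {b, c, g}
Cell M[J, g] receives both J -> K g and J -> J and J -> J J — the grammar is not LL(1).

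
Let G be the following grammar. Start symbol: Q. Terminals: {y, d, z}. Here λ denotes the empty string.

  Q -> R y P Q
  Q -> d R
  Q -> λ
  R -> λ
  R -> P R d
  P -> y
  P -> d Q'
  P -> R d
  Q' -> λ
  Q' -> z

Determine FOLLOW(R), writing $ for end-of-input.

FIRST(Q'): from Q'->λ we get {λ}; from Q'->z we get {z}. So FIRST(Q') = {λ, z}.
FIRST(Q): from Q->R y P Q we get {d, y}; from Q->d R we get {d}; from Q->λ we get {λ}. So FIRST(Q) = {λ, d, y}.
FIRST(R): from R->λ we get {λ}; from R->P R d we get {d, y}. So FIRST(R) = {λ, d, y}.
FIRST(P): from P->y we get {y}; from P->d Q' we get {d}; from P->R d we get {d, y}. So FIRST(P) = {d, y}.
FOLLOW(Q) includes $ since Q is the start symbol.
FOLLOW(Q): in Q->R y P Q, the suffix after Q is empty (adds nothing new). Thus FOLLOW(Q) = {$}.
FOLLOW(R): in Q->R y P Q, R is followed by y P Q with FIRST {y}; in Q->d R, the suffix after R is empty, so FOLLOW(R) ⊇ FOLLOW(Q) = {$}; in R->P R d, R is followed by d with FIRST {d}; in P->R d, R is followed by d with FIRST {d}. Thus FOLLOW(R) = {$, d, y}.
FOLLOW(P): in Q->R y P Q, P is followed by Q with FIRST {λ, d, y}; in Q->R y P Q, the suffix after P is nullable, so FOLLOW(P) ⊇ FOLLOW(Q) = {$}; in R->P R d, P is followed by R d with FIRST {d, y}. Thus FOLLOW(P) = {$, d, y}.
FOLLOW(Q'): in P->d Q', the suffix after Q' is empty, so FOLLOW(Q') ⊇ FOLLOW(P) = {$, d, y}. Thus FOLLOW(Q') = {$, d, y}.

{$, d, y}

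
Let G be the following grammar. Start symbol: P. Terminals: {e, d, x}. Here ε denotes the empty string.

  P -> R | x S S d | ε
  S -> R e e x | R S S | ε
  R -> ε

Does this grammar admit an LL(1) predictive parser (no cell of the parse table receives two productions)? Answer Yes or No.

FIRST(P) = {ε, x}
FIRST(S) = {ε, e}
FIRST(R) = {ε}
FOLLOW(P) = {$}
FOLLOW(S) = {d, e}
FOLLOW(R) = {$, d, e}
Cell M[P, $] receives both P -> R and P -> ε — the grammar is not LL(1).

No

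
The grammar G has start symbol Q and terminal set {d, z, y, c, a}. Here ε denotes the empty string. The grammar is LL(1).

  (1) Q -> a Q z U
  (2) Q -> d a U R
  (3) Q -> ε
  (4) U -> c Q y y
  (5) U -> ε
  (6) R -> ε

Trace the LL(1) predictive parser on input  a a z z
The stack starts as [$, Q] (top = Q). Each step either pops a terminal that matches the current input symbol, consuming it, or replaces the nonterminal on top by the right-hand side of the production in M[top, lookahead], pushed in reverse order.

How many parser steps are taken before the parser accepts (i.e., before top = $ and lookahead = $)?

9

step 1: stack=$ Q  input=a a z z $  — expand Q -> a Q z U
step 2: stack=$ U z Q a  input=a a z z $  — match a
step 3: stack=$ U z Q  input=a z z $  — expand Q -> a Q z U
step 4: stack=$ U z U z Q a  input=a z z $  — match a
step 5: stack=$ U z U z Q  input=z z $  — expand Q -> ε
step 6: stack=$ U z U z  input=z z $  — match z
step 7: stack=$ U z U  input=z $  — expand U -> ε
step 8: stack=$ U z  input=z $  — match z
step 9: stack=$ U  input=$  — expand U -> ε
Accept reached after 9 steps.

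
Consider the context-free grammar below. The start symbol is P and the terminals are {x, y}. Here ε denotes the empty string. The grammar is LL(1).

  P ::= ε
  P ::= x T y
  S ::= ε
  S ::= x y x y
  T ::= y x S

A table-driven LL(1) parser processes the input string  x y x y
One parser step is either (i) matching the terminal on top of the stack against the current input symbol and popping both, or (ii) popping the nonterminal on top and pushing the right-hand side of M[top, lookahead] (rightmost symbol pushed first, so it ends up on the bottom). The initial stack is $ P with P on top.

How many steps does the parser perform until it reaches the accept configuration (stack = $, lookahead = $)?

step 1: stack=$ P  input=x y x y $  — expand P ::= x T y
step 2: stack=$ y T x  input=x y x y $  — match x
step 3: stack=$ y T  input=y x y $  — expand T ::= y x S
step 4: stack=$ y S x y  input=y x y $  — match y
step 5: stack=$ y S x  input=x y $  — match x
step 6: stack=$ y S  input=y $  — expand S ::= ε
step 7: stack=$ y  input=y $  — match y
Accept reached after 7 steps.

7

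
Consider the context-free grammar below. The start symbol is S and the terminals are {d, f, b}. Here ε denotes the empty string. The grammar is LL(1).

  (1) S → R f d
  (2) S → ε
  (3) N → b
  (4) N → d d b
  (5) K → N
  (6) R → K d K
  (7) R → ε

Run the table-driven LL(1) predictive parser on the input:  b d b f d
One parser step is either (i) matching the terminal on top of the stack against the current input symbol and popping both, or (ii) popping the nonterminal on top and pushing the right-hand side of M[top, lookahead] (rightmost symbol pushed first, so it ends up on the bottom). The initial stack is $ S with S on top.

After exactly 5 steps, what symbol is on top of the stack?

d

step 1: stack=$ S  input=b d b f d $  — expand S → R f d
step 2: stack=$ d f R  input=b d b f d $  — expand R → K d K
step 3: stack=$ d f K d K  input=b d b f d $  — expand K → N
step 4: stack=$ d f K d N  input=b d b f d $  — expand N → b
step 5: stack=$ d f K d b  input=b d b f d $  — match b
Stack after step 5: $ d f K d (top = d).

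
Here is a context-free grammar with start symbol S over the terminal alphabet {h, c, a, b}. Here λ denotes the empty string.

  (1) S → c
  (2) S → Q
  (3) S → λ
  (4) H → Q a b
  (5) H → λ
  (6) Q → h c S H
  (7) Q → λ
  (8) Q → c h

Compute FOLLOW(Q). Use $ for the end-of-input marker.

FIRST(Q): from Q→h c S H we get {h}; from Q→λ we get {λ}; from Q→c h we get {c}. So FIRST(Q) = {λ, c, h}.
FIRST(S): from S→c we get {c}; from S→Q we get {λ, c, h}; from S→λ we get {λ}. So FIRST(S) = {λ, c, h}.
FIRST(H): from H→Q a b we get {a, c, h}; from H→λ we get {λ}. So FIRST(H) = {λ, a, c, h}.
FOLLOW(S) includes $ since S is the start symbol.
FOLLOW(S): in Q→h c S H, S is followed by H with FIRST {λ, a, c, h}; in Q→h c S H, the suffix after S is nullable, so FOLLOW(S) ⊇ FOLLOW(Q) = {$, a, c, h}. Thus FOLLOW(S) = {$, a, c, h}.
FOLLOW(Q): in S→Q, the suffix after Q is empty, so FOLLOW(Q) ⊇ FOLLOW(S) = {$, a, c, h}; in H→Q a b, Q is followed by a b with FIRST {a}. Thus FOLLOW(Q) = {$, a, c, h}.
FOLLOW(H): in Q→h c S H, the suffix after H is empty, so FOLLOW(H) ⊇ FOLLOW(Q) = {$, a, c, h}. Thus FOLLOW(H) = {$, a, c, h}.

{$, a, c, h}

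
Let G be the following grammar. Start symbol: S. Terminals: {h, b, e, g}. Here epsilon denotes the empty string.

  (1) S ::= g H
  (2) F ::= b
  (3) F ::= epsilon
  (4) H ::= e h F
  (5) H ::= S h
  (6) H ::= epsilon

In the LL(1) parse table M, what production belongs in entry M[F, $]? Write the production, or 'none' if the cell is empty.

F ::= epsilon

FIRST(S) = {g}
FIRST(F) = {epsilon, b}
FIRST(H) = {epsilon, e, g}  (via S h)
FOLLOW(S) includes $ since S is the start symbol.
FOLLOW(H): in S::=g H, the suffix after H is empty, so FOLLOW(H) ⊇ FOLLOW(S) = {$, h}. Thus FOLLOW(H) = {$, h}.
FOLLOW(F): in H::=e h F, the suffix after F is empty, so FOLLOW(F) ⊇ FOLLOW(H) = {$, h}. Thus FOLLOW(F) = {$, h}.
For F ::= b: FIRST(b) = {b}, so it goes in M[F, t] for t ∈ {b}.
For F ::= epsilon: FIRST(epsilon) = {epsilon}, so it goes in M[F, t] for t ∈ {}; since epsilon ∈ FIRST, also for every t ∈ FOLLOW(F) = {$, h}.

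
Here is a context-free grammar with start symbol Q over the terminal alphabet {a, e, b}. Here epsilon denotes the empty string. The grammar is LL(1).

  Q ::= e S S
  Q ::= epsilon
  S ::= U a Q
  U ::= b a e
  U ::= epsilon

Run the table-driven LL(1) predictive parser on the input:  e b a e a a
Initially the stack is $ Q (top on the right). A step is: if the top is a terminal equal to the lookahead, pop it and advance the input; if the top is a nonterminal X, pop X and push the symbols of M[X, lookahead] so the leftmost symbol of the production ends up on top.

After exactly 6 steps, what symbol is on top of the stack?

e

     Stack          Input          Action
  1  $ Q            e b a e a a $  expand Q ::= e S S
  2  $ S S e        e b a e a a $  match e
  3  $ S S          b a e a a $    expand S ::= U a Q
  4  $ S Q a U      b a e a a $    expand U ::= b a e
  5  $ S Q a e a b  b a e a a $    match b
  6  $ S Q a e a    a e a a $      match a
Stack after step 6: $ S Q a e (top = e).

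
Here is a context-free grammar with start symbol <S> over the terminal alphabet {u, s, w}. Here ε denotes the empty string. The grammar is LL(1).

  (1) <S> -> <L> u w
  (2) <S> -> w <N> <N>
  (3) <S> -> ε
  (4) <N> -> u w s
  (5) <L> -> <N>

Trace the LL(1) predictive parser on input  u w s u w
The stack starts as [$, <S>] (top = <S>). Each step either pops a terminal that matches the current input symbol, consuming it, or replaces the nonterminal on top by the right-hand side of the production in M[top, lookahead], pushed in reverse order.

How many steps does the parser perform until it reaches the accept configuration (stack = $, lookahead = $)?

step 1: stack=$ <S>  input=u w s u w $  — expand <S> -> <L> u w
step 2: stack=$ w u <L>  input=u w s u w $  — expand <L> -> <N>
step 3: stack=$ w u <N>  input=u w s u w $  — expand <N> -> u w s
step 4: stack=$ w u s w u  input=u w s u w $  — match u
step 5: stack=$ w u s w  input=w s u w $  — match w
step 6: stack=$ w u s  input=s u w $  — match s
step 7: stack=$ w u  input=u w $  — match u
step 8: stack=$ w  input=w $  — match w
Accept reached after 8 steps.

8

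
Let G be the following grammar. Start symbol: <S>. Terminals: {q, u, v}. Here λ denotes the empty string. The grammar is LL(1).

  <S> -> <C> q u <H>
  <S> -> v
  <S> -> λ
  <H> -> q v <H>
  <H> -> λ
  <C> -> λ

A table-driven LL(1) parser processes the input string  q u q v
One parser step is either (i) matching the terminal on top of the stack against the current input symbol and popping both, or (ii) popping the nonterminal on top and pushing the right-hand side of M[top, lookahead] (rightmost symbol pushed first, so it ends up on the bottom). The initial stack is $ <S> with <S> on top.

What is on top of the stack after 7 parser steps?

<H>

     Stack          Input      Action
  1  $ <S>          q u q v $  expand <S> -> <C> q u <H>
  2  $ <H> u q <C>  q u q v $  expand <C> -> λ
  3  $ <H> u q      q u q v $  match q
  4  $ <H> u        u q v $    match u
  5  $ <H>          q v $      expand <H> -> q v <H>
  6  $ <H> v q      q v $      match q
  7  $ <H> v        v $        match v
Stack after step 7: $ <H> (top = <H>).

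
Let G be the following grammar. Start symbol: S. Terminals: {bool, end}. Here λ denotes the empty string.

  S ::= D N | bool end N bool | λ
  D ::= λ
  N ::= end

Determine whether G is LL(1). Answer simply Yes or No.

Yes

FIRST(S) = {λ, bool, end}
FIRST(D) = {λ}
FIRST(N) = {end}
FOLLOW(S) = {$}
FOLLOW(D) = {end}
FOLLOW(N) = {$, bool}
Each cell of M receives at most one production.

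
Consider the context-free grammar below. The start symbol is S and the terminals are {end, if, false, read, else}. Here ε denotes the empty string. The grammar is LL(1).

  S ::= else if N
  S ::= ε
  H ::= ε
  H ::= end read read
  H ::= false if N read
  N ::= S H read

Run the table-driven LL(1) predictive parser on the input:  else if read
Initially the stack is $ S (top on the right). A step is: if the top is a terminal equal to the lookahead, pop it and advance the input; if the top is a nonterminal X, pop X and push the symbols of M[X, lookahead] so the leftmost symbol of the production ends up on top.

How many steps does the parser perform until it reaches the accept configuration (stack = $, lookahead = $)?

7

step 1: stack=$ S  input=else if read $  — expand S ::= else if N
step 2: stack=$ N if else  input=else if read $  — match else
step 3: stack=$ N if  input=if read $  — match if
step 4: stack=$ N  input=read $  — expand N ::= S H read
step 5: stack=$ read H S  input=read $  — expand S ::= ε
step 6: stack=$ read H  input=read $  — expand H ::= ε
step 7: stack=$ read  input=read $  — match read
Accept reached after 7 steps.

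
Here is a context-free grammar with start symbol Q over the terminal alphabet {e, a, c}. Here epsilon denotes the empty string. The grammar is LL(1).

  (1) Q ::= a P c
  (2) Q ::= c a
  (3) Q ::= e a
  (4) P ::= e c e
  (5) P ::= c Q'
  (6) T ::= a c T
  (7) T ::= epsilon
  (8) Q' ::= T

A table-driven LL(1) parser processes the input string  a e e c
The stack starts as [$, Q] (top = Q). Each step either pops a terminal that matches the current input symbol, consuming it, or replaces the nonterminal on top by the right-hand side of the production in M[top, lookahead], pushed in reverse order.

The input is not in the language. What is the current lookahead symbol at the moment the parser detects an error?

step 1: stack=$ Q  input=a e e c $  — expand Q ::= a P c
step 2: stack=$ c P a  input=a e e c $  — match a
step 3: stack=$ c P  input=e e c $  — expand P ::= e c e
step 4: stack=$ c e c e  input=e e c $  — match e
step 5: stack=$ c e c  input=e c $  — error: top is terminal c but lookahead is e

e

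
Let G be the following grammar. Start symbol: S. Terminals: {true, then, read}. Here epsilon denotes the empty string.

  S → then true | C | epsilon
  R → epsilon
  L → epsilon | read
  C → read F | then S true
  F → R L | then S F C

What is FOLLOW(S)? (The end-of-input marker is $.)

{$, read, then, true}

FIRST(R): from R→epsilon we get {epsilon}. So FIRST(R) = {epsilon}.
FIRST(L): from L→epsilon we get {epsilon}; from L→read we get {read}. So FIRST(L) = {epsilon, read}.
FIRST(C): from C→read F we get {read}; from C→then S true we get {then}. So FIRST(C) = {read, then}.
FIRST(S): from S→then true we get {then}; from S→C we get {read, then}; from S→epsilon we get {epsilon}. So FIRST(S) = {epsilon, read, then}.
FIRST(F): from F→R L we get {epsilon, read}; from F→then S F C we get {then}. So FIRST(F) = {epsilon, read, then}.
FOLLOW(S) includes $ since S is the start symbol.
FOLLOW(S): in C→then S true, S is followed by true with FIRST {true}; in F→then S F C, S is followed by F C with FIRST {read, then}. Thus FOLLOW(S) = {$, read, then, true}.
FOLLOW(R): in F→R L, R is followed by L with FIRST {epsilon, read}; in F→R L, the suffix after R is nullable, so FOLLOW(R) ⊇ FOLLOW(F) = {$, read, then, true}. Thus FOLLOW(R) = {$, read, then, true}.
FOLLOW(L): in F→R L, the suffix after L is empty, so FOLLOW(L) ⊇ FOLLOW(F) = {$, read, then, true}. Thus FOLLOW(L) = {$, read, then, true}.
FOLLOW(C): in S→C, the suffix after C is empty, so FOLLOW(C) ⊇ FOLLOW(S) = {$, read, then, true}; in F→then S F C, the suffix after C is empty, so FOLLOW(C) ⊇ FOLLOW(F) = {$, read, then, true}. Thus FOLLOW(C) = {$, read, then, true}.
FOLLOW(F): in C→read F, the suffix after F is empty, so FOLLOW(F) ⊇ FOLLOW(C) = {$, read, then, true}; in F→then S F C, F is followed by C with FIRST {read, then}. Thus FOLLOW(F) = {$, read, then, true}.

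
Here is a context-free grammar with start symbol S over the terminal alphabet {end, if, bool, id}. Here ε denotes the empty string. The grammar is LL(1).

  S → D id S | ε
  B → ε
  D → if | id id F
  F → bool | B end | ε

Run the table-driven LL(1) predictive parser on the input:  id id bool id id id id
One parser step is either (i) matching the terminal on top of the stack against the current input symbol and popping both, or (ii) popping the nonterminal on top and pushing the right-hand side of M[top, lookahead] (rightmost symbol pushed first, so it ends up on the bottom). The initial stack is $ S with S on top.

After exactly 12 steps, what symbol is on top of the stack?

id

      Stack           Input                     Action
   1  $ S             id id bool id id id id $  expand S → D id S
   2  $ S id D        id id bool id id id id $  expand D → id id F
   3  $ S id F id id  id id bool id id id id $  match id
   4  $ S id F id     id bool id id id id $     match id
   5  $ S id F        bool id id id id $        expand F → bool
   6  $ S id bool     bool id id id id $        match bool
   7  $ S id          id id id id $             match id
   8  $ S             id id id $                expand S → D id S
   9  $ S id D        id id id $                expand D → id id F
  10  $ S id F id id  id id id $                match id
  11  $ S id F id     id id $                   match id
  12  $ S id F        id $                      expand F → ε
Stack after step 12: $ S id (top = id).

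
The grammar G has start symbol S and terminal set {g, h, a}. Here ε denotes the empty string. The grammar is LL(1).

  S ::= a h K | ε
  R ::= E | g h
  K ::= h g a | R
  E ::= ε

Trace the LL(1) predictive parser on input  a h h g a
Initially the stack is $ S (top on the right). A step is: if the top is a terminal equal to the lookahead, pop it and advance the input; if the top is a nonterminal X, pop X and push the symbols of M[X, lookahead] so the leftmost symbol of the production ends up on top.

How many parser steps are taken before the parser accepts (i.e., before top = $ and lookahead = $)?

step 1: stack=$ S  input=a h h g a $  — expand S ::= a h K
step 2: stack=$ K h a  input=a h h g a $  — match a
step 3: stack=$ K h  input=h h g a $  — match h
step 4: stack=$ K  input=h g a $  — expand K ::= h g a
step 5: stack=$ a g h  input=h g a $  — match h
step 6: stack=$ a g  input=g a $  — match g
step 7: stack=$ a  input=a $  — match a
Accept reached after 7 steps.

7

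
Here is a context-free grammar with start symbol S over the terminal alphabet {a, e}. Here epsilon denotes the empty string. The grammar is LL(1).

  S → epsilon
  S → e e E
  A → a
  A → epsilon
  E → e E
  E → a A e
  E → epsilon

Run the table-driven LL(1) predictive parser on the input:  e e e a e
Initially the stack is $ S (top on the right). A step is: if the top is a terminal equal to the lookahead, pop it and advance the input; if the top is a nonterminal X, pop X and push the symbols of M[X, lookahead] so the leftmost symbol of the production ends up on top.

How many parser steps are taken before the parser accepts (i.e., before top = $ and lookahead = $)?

step 1: stack=$ S  input=e e e a e $  — expand S → e e E
step 2: stack=$ E e e  input=e e e a e $  — match e
step 3: stack=$ E e  input=e e a e $  — match e
step 4: stack=$ E  input=e a e $  — expand E → e E
step 5: stack=$ E e  input=e a e $  — match e
step 6: stack=$ E  input=a e $  — expand E → a A e
step 7: stack=$ e A a  input=a e $  — match a
step 8: stack=$ e A  input=e $  — expand A → epsilon
step 9: stack=$ e  input=e $  — match e
Accept reached after 9 steps.

9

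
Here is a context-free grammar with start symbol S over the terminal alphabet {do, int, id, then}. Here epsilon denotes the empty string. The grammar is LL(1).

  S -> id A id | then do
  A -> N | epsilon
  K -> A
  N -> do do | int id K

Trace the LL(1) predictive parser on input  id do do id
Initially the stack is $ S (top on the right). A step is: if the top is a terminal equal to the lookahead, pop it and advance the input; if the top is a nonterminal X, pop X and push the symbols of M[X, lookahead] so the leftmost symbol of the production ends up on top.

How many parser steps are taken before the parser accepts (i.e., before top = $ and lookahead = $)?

     Stack       Input          Action
  1  $ S         id do do id $  expand S -> id A id
  2  $ id A id   id do do id $  match id
  3  $ id A      do do id $     expand A -> N
  4  $ id N      do do id $     expand N -> do do
  5  $ id do do  do do id $     match do
  6  $ id do     do id $        match do
  7  $ id        id $           match id
Accept reached after 7 steps.

7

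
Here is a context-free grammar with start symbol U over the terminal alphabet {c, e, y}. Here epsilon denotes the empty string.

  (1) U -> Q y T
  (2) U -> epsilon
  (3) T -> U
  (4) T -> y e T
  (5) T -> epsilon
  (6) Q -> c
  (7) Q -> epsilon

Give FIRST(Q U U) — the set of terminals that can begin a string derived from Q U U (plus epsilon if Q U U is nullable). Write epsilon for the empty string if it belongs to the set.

FIRST(Q) = {epsilon, c}
FIRST(U) = {epsilon, c, y}  (via Q y T)
FIRST(T) = {epsilon, c, y}  (via U)
FIRST(Q U U): take FIRST of each symbol in turn, carrying on past any symbol whose FIRST contains epsilon; result {epsilon, c, y}.

{epsilon, c, y}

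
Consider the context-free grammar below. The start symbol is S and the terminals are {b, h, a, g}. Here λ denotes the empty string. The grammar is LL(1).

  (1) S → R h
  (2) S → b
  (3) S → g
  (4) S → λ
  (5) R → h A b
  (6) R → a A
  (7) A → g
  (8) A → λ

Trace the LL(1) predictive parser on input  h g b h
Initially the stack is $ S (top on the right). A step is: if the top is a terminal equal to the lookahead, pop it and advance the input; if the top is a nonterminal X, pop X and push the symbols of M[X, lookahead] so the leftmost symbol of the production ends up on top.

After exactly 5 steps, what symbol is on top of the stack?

b

step 1: stack=$ S  input=h g b h $  — expand S → R h
step 2: stack=$ h R  input=h g b h $  — expand R → h A b
step 3: stack=$ h b A h  input=h g b h $  — match h
step 4: stack=$ h b A  input=g b h $  — expand A → g
step 5: stack=$ h b g  input=g b h $  — match g
Stack after step 5: $ h b (top = b).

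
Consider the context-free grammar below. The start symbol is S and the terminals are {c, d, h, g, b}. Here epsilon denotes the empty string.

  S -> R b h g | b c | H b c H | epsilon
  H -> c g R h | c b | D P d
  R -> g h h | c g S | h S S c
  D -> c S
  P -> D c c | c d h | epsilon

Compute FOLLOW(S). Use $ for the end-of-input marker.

FIRST(R) = {c, g, h}
FIRST(D) = {c}
FIRST(H) = {c}  (via D P d)
FIRST(P) = {epsilon, c}  (via D c c)
FIRST(S) = {epsilon, b, c, g, h}  (via R b h g, H b c H)
FOLLOW(S) includes $ since S is the start symbol.
FOLLOW(R): in S->R b h g, R is followed by b h g with FIRST {b}; in H->c g R h, R is followed by h with FIRST {h}. Thus FOLLOW(R) = {b, h}.
FOLLOW(D): in H->D P d, D is followed by P d with FIRST {c, d}; in P->D c c, D is followed by c c with FIRST {c}. Thus FOLLOW(D) = {c, d}.
FOLLOW(S): in R->c g S, the suffix after S is empty, so FOLLOW(S) ⊇ FOLLOW(R) = {b, h}; in R->h S S c (occurrence 1), S is followed by S c with FIRST {b, c, g, h}; in R->h S S c (occurrence 2), S is followed by c with FIRST {c}; in D->c S, the suffix after S is empty, so FOLLOW(S) ⊇ FOLLOW(D) = {c, d}. Thus FOLLOW(S) = {$, b, c, d, g, h}.
FOLLOW(H): in S->H b c H (occurrence 1), H is followed by b c H with FIRST {b}; in S->H b c H (occurrence 2), the suffix after H is empty, so FOLLOW(H) ⊇ FOLLOW(S) = {$, b, c, d, g, h}. Thus FOLLOW(H) = {$, b, c, d, g, h}.
FOLLOW(P): in H->D P d, P is followed by d with FIRST {d}. Thus FOLLOW(P) = {d}.

{$, b, c, d, g, h}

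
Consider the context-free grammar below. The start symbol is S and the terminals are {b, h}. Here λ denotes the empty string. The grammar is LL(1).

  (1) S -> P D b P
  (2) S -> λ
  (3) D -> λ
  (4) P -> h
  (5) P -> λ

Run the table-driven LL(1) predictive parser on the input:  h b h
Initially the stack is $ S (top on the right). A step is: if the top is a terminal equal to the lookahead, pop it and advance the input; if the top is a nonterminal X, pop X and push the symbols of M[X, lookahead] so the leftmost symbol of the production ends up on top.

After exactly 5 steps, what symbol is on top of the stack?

P

step 1: stack=$ S  input=h b h $  — expand S -> P D b P
step 2: stack=$ P b D P  input=h b h $  — expand P -> h
step 3: stack=$ P b D h  input=h b h $  — match h
step 4: stack=$ P b D  input=b h $  — expand D -> λ
step 5: stack=$ P b  input=b h $  — match b
Stack after step 5: $ P (top = P).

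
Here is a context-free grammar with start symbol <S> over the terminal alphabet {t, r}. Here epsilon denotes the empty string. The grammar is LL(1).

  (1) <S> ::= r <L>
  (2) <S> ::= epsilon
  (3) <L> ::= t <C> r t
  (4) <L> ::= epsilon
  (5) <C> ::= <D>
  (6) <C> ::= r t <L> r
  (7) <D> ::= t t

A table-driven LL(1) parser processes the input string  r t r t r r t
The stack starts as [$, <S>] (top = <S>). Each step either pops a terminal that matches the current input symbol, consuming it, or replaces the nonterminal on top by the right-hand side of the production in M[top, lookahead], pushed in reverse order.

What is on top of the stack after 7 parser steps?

<L>

     Stack            Input            Action
  1  $ <S>            r t r t r r t $  expand <S> ::= r <L>
  2  $ <L> r          r t r t r r t $  match r
  3  $ <L>            t r t r r t $    expand <L> ::= t <C> r t
  4  $ t r <C> t      t r t r r t $    match t
  5  $ t r <C>        r t r r t $      expand <C> ::= r t <L> r
  6  $ t r r <L> t r  r t r r t $      match r
  7  $ t r r <L> t    t r r t $        match t
Stack after step 7: $ t r r <L> (top = <L>).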